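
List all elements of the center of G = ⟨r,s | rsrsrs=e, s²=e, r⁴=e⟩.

An element z ∈ Z(G) iff z commutes with every generator.
For example e is central: e·r = r = r·e; e·s = s = s·e.
Whereas r ∉ Z(G) since r·s = rs ≠ sr = s·r.
Checking each of the 24 elements this way gives Z(G) = {e}, of order 1.

Answer: {e}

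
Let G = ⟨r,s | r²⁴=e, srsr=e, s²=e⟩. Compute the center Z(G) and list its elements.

An element z ∈ Z(G) iff z commutes with every generator.
For example r¹² is central: (r¹²)·r = r¹³ = r·(r¹²); (r¹²)·s = r¹²s = s·(r¹²).
Whereas r ∉ Z(G) since r·s = rs ≠ r²³s = s·r.
Checking each of the 48 elements this way gives Z(G) = {e, r¹²}, of order 2.

Answer: {e, r¹²}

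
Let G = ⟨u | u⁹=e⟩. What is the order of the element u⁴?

Compute successive powers until reaching e:
  (u⁴)¹ = u⁴, (u⁴)² = u⁸, (u⁴)³ = u³, (u⁴)⁴ = u⁷, (u⁴)⁵ = u², (u⁴)⁶ = u⁶, (u⁴)⁷ = u, (u⁴)⁸ = u⁵, (u⁴)⁹ = e.
The smallest positive k with (u⁴)ᵏ = e is 9.

Answer: 9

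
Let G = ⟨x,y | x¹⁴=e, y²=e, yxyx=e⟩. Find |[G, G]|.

G' = [G, G] is generated by all commutators. The generator-pair commutators are: [x, y] = x².
The subgroup they normally generate is {e, x², x⁴, x⁶, x⁸, x¹⁰, x¹²}, of order 7.
Check: |G/G'| = 28/7 = 4 is the order of the abelianisation.

Answer: 7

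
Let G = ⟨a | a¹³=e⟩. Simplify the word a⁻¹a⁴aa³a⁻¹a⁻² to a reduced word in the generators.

Multiply left to right, reducing at each step:
  (a¹²) · a⁴ = a³
  (a³) · a = a⁴
  (a⁴) · a³ = a⁷
  (a⁷) · a⁻¹ = a⁶
  (a⁶) · a⁻² = a⁴

Answer: a⁴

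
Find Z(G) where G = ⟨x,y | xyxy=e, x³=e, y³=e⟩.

An element z ∈ Z(G) iff z commutes with every generator.
For example e is central: e·x = x = x·e; e·y = y = y·e.
Whereas x ∉ Z(G) since x·y = xy ≠ x²y² = y·x.
Checking each of the 12 elements this way gives Z(G) = {e}, of order 1.

Answer: {e}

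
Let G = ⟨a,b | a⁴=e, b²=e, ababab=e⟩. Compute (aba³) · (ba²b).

Compute (aba³) · (ba²b) by multiplying left to right and reducing via the relations at each step:
  (aba³) · b = a²ba
  (a²ba) · a² = a²ba³
  (a²ba³) · b = a³ba

Answer: a³ba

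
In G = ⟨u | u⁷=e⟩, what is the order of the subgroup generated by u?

|⟨u⟩| equals the order of u. Compute successive powers until reaching e:
  u¹ = u, u² = u², u³ = u³, u⁴ = u⁴, u⁵ = u⁵, u⁶ = u⁶, u⁷ = e.
The smallest positive k with uᵏ = e is 7, so |⟨u⟩| = 7.

Answer: 7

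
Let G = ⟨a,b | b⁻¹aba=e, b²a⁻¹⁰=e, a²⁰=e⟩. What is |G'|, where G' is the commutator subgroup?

G' = [G, G] is generated by all commutators. The generator-pair commutators are: [a, b] = a².
The subgroup they normally generate is {e, a², a⁴, a⁶, a⁸, a¹⁰, a¹², a¹⁴, a¹⁶, a¹⁸}, of order 10.
Check: |G/G'| = 40/10 = 4 is the order of the abelianisation.

Answer: 10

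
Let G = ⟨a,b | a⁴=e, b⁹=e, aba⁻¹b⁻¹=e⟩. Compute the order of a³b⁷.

Compute successive powers until reaching e:
  (a³b⁷)¹ = a³b⁷, (a³b⁷)² = a²b⁵, (a³b⁷)³ = ab³, (a³b⁷)⁴ = b, (a³b⁷)⁵ = a³b⁸, (a³b⁷)⁶ = a²b⁶, (a³b⁷)⁷ = ab⁴, (a³b⁷)⁸ = b², (a³b⁷)⁹ = a³, (a³b⁷)¹⁰ = a²b⁷, (a³b⁷)¹¹ = ab⁵, (a³b⁷)¹² = b³, (a³b⁷)¹³ = a³b, (a³b⁷)¹⁴ = a²b⁸, (a³b⁷)¹⁵ = ab⁶, (a³b⁷)¹⁶ = b⁴, (a³b⁷)¹⁷ = a³b², (a³b⁷)¹⁸ = a², (a³b⁷)¹⁹ = ab⁷, (a³b⁷)²⁰ = b⁵, (a³b⁷)²¹ = a³b³, (a³b⁷)²² = a²b, (a³b⁷)²³ = ab⁸, (a³b⁷)²⁴ = b⁶, (a³b⁷)²⁵ = a³b⁴, (a³b⁷)²⁶ = a²b², (a³b⁷)²⁷ = a, (a³b⁷)²⁸ = b⁷, (a³b⁷)²⁹ = a³b⁵, (a³b⁷)³⁰ = a²b³, (a³b⁷)³¹ = ab, (a³b⁷)³² = b⁸, (a³b⁷)³³ = a³b⁶, (a³b⁷)³⁴ = a²b⁴, (a³b⁷)³⁵ = ab², (a³b⁷)³⁶ = e.
The smallest positive k with (a³b⁷)ᵏ = e is 36.

Answer: 36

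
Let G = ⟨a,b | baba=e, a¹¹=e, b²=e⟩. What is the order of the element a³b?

Compute successive powers until reaching e:
  (a³b)¹ = a³b, (a³b)² = e.
The smallest positive k with (a³b)ᵏ = e is 2.

Answer: 2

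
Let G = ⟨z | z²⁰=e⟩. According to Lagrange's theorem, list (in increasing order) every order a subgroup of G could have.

|G| = 20 = 2² · 5. By Lagrange's theorem the order of any subgroup divides 20; the divisors of 20 are 1, 2, 4, 5, 10, 20.

Answer: 1, 2, 4, 5, 10, 20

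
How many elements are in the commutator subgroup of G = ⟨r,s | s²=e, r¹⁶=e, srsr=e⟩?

G' = [G, G] is generated by all commutators. The generator-pair commutators are: [r, s] = r².
The subgroup they normally generate is {e, r², r⁴, r⁶, r⁸, r¹⁰, r¹², r¹⁴}, of order 8.
Check: |G/G'| = 32/8 = 4 is the order of the abelianisation.

Answer: 8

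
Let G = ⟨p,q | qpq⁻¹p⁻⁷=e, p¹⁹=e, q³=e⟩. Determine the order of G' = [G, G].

G' = [G, G] is generated by all commutators. The generator-pair commutators are: [p, q] = p¹³.
The subgroup they normally generate is {e, p, p², p³, p⁴, p⁵, p⁶, p⁷, p⁸, p⁹, p¹⁰, p¹¹, p¹², p¹³, p¹⁴, p¹⁵, p¹⁶, p¹⁷, p¹⁸}, of order 19.
Check: |G/G'| = 57/19 = 3 is the order of the abelianisation.

Answer: 19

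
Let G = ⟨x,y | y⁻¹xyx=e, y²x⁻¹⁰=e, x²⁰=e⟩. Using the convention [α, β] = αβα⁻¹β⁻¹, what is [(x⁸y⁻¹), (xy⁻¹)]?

[(x⁸y⁻¹), (xy⁻¹)] = (x⁸y⁻¹)·(xy⁻¹)·(x⁸y⁻¹)⁻¹·(xy⁻¹)⁻¹.
  (x⁸y⁻¹) · (xy⁻¹) = x¹⁷
  (x¹⁷) · (x⁸y) = x⁵y
  (x⁵y) · (xy) = x¹⁴

Answer: x¹⁴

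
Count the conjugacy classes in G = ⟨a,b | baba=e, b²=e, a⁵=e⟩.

The conjugacy classes (representative and size) are:
  [e] (size 1), [a] (size 2), [a²] (size 2), [b] (size 5).
Class equation: 1 + 2 + 2 + 5 = 10 = |G|. So G has 4 conjugacy classes.

Answer: 4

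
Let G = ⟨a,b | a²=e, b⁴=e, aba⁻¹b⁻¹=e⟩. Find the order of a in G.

Compute successive powers until reaching e:
  a¹ = a, a² = e.
The smallest positive k with aᵏ = e is 2.

Answer: 2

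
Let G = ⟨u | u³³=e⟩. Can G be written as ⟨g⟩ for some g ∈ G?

|G| = 33. The element u has order 33 (its powers give 33 distinct elements), so ⟨u⟩ = G and G is cyclic.

Answer: Yes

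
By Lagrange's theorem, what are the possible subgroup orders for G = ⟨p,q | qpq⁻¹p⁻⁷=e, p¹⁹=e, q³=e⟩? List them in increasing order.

|G| = 57 = 3 · 19. By Lagrange's theorem the order of any subgroup divides 57; the divisors of 57 are 1, 3, 19, 57.

Answer: 1, 3, 19, 57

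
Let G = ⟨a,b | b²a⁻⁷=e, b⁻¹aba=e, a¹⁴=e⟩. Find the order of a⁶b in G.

Compute successive powers until reaching e:
  (a⁶b)¹ = a⁶b, (a⁶b)² = a⁷, (a⁶b)³ = a⁶b⁻¹, (a⁶b)⁴ = e.
The smallest positive k with (a⁶b)ᵏ = e is 4.

Answer: 4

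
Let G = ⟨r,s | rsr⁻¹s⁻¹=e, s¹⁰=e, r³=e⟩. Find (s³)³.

Compute successive powers of (s³), reducing at each step:
  (s³)²: (s³) · s³ = s⁶
  (s³)³: (s⁶) · s³ = s⁹

Answer: s⁹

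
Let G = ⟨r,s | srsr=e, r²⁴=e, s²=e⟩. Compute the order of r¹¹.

Compute successive powers until reaching e:
  (r¹¹)¹ = r¹¹, (r¹¹)² = r²², (r¹¹)³ = r⁹, (r¹¹)⁴ = r²⁰, (r¹¹)⁵ = r⁷, (r¹¹)⁶ = r¹⁸, (r¹¹)⁷ = r⁵, (r¹¹)⁸ = r¹⁶, (r¹¹)⁹ = r³, (r¹¹)¹⁰ = r¹⁴, (r¹¹)¹¹ = r, (r¹¹)¹² = r¹², (r¹¹)¹³ = r²³, (r¹¹)¹⁴ = r¹⁰, (r¹¹)¹⁵ = r²¹, (r¹¹)¹⁶ = r⁸, (r¹¹)¹⁷ = r¹⁹, (r¹¹)¹⁸ = r⁶, (r¹¹)¹⁹ = r¹⁷, (r¹¹)²⁰ = r⁴, (r¹¹)²¹ = r¹⁵, (r¹¹)²² = r², (r¹¹)²³ = r¹³, (r¹¹)²⁴ = e.
The smallest positive k with (r¹¹)ᵏ = e is 24.

Answer: 24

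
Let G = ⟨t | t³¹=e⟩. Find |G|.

G is generated by a single element, so G is cyclic. The relator gives t³¹ = e and no smaller power is forced to be e, so the 31 powers {e, t, t², t³, t⁴, t⁵, t⁶, t⁷, t⁸, t⁹, t²², t²³, t²¹, t²⁰, t²⁴, t²⁵, t²⁶, t²⁷, t²⁸, t²⁹, t³⁰, t¹², t¹³, t¹¹, t¹⁰, t¹⁴, t¹⁵, t¹⁶, t¹⁷, t¹⁸, t¹⁹} are distinct. Hence |G| = 31.

Answer: 31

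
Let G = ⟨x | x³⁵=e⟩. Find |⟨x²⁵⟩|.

|⟨x²⁵⟩| equals the order of x²⁵. Compute successive powers until reaching e:
  (x²⁵)¹ = x²⁵, (x²⁵)² = x¹⁵, (x²⁵)³ = x⁵, (x²⁵)⁴ = x³⁰, (x²⁵)⁵ = x²⁰, (x²⁵)⁶ = x¹⁰, (x²⁵)⁷ = e.
The smallest positive k with (x²⁵)ᵏ = e is 7, so |⟨x²⁵⟩| = 7.

Answer: 7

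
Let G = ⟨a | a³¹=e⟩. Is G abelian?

G has a single generator, so G is cyclic and hence abelian.

Answer: Yes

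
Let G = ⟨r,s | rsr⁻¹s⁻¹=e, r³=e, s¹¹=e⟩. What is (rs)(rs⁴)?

Compute (rs) · (rs⁴) by multiplying left to right and reducing via the relations at each step:
  (rs) · r = r²s
  (r²s) · s⁴ = r²s⁵

Answer: r²s⁵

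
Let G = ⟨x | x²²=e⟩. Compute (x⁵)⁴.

Compute successive powers of (x⁵), reducing at each step:
  (x⁵)²: (x⁵) · x⁵ = x¹⁰
  (x⁵)³: (x¹⁰) · x⁵ = x¹⁵
  (x⁵)⁴: (x¹⁵) · x⁵ = x²⁰

Answer: x²⁰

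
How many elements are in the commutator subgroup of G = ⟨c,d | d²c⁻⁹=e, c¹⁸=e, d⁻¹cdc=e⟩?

G' = [G, G] is generated by all commutators. The generator-pair commutators are: [c, d] = c².
The subgroup they normally generate is {e, c², c⁴, c⁶, c⁸, c¹⁰, c¹², c¹⁴, c¹⁶}, of order 9.
Check: |G/G'| = 36/9 = 4 is the order of the abelianisation.

Answer: 9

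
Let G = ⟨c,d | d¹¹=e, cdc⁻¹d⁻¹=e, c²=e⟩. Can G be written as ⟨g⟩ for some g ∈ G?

|G| = 22. The element cd has order 22 (its powers give 22 distinct elements), so ⟨cd⟩ = G and G is cyclic.

Answer: Yes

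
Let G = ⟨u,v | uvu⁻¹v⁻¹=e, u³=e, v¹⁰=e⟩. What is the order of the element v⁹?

Compute successive powers until reaching e:
  (v⁹)¹ = v⁹, (v⁹)² = v⁸, (v⁹)³ = v⁷, (v⁹)⁴ = v⁶, (v⁹)⁵ = v⁵, (v⁹)⁶ = v⁴, (v⁹)⁷ = v³, (v⁹)⁸ = v², (v⁹)⁹ = v, (v⁹)¹⁰ = e.
The smallest positive k with (v⁹)ᵏ = e is 10.

Answer: 10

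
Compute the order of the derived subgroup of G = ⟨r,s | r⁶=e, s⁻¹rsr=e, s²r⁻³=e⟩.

G' = [G, G] is generated by all commutators. The generator-pair commutators are: [r, s] = r².
The subgroup they normally generate is {e, r², r⁴}, of order 3.
Check: |G/G'| = 12/3 = 4 is the order of the abelianisation.

Answer: 3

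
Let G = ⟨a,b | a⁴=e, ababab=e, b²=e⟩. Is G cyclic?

Every cyclic group is abelian. But a·b = ab while b·a = ba, so a·b ≠ b·a and G is not abelian. Hence G is not cyclic.

Answer: No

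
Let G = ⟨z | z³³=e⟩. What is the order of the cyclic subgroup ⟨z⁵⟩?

|⟨z⁵⟩| equals the order of z⁵. Compute successive powers until reaching e:
  (z⁵)¹ = z⁵, (z⁵)² = z¹⁰, (z⁵)³ = z¹⁵, (z⁵)⁴ = z²⁰, (z⁵)⁵ = z²⁵, (z⁵)⁶ = z³⁰, (z⁵)⁷ = z², (z⁵)⁸ = z⁷, (z⁵)⁹ = z¹², (z⁵)¹⁰ = z¹⁷, (z⁵)¹¹ = z²², (z⁵)¹² = z²⁷, (z⁵)¹³ = z³², (z⁵)¹⁴ = z⁴, (z⁵)¹⁵ = z⁹, (z⁵)¹⁶ = z¹⁴, (z⁵)¹⁷ = z¹⁹, (z⁵)¹⁸ = z²⁴, (z⁵)¹⁹ = z²⁹, (z⁵)²⁰ = z, (z⁵)²¹ = z⁶, (z⁵)²² = z¹¹, (z⁵)²³ = z¹⁶, (z⁵)²⁴ = z²¹, (z⁵)²⁵ = z²⁶, (z⁵)²⁶ = z³¹, (z⁵)²⁷ = z³, (z⁵)²⁸ = z⁸, (z⁵)²⁹ = z¹³, (z⁵)³⁰ = z¹⁸, (z⁵)³¹ = z²³, (z⁵)³² = z²⁸, (z⁵)³³ = e.
The smallest positive k with (z⁵)ᵏ = e is 33, so |⟨z⁵⟩| = 33.

Answer: 33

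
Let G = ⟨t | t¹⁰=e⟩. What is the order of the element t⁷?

Compute successive powers until reaching e:
  (t⁷)¹ = t⁷, (t⁷)² = t⁴, (t⁷)³ = t, (t⁷)⁴ = t⁸, (t⁷)⁵ = t⁵, (t⁷)⁶ = t², (t⁷)⁷ = t⁹, (t⁷)⁸ = t⁶, (t⁷)⁹ = t³, (t⁷)¹⁰ = e.
The smallest positive k with (t⁷)ᵏ = e is 10.

Answer: 10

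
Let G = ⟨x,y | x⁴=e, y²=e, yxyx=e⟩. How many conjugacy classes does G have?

The conjugacy classes (representative and size) are:
  [e] (size 1), [x] (size 2), [x²] (size 1), [x²y] (size 2), [x³y] (size 2).
Class equation: 1 + 2 + 1 + 2 + 2 = 8 = |G|. So G has 5 conjugacy classes.

Answer: 5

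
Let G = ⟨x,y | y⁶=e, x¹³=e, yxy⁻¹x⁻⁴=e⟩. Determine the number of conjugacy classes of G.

The conjugacy classes (representative and size) are:
  [e] (size 1), [x⁴] (size 6), [x¹¹] (size 6), [x⁷y] (size 13), [x⁸y²] (size 13), [x¹²y³] (size 13), [x⁵y⁴] (size 13), [x¹¹y⁵] (size 13).
Class equation: 1 + 6 + 6 + 13 + 13 + 13 + 13 + 13 = 78 = |G|. So G has 8 conjugacy classes.

Answer: 8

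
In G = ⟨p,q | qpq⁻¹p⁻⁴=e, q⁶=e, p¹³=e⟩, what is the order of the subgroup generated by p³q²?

|⟨p³q²⟩| equals the order of p³q². Compute successive powers until reaching e:
  (p³q²)¹ = p³q², (p³q²)² = p¹²q⁴, (p³q²)³ = e.
The smallest positive k with (p³q²)ᵏ = e is 3, so |⟨p³q²⟩| = 3.

Answer: 3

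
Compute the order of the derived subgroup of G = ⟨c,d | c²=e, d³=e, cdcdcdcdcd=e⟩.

G' = [G, G] is generated by all commutators. The generator-pair commutators are: [c, d] = cdcd².
The subgroup they normally generate is {e, c, d, d², cd, cdc, cdcd, cdcdc, d²cd²c, d²cd², d²c, cd², dc, dcd, dcdc, cd²cd²c, cd²cd², cd²c, d²cd, d²cdc, d²cdcd, dcd²cd², dcd²c, dcd², cdcd², cd²cd, cd²cdc, cd²cdcd, cdcd²cd², cdcd²c, d²cd²cd, cdcd²cd, cdcd²cdc, cdcd²cdcd, d²cd²cdcd², d²cd²cdc, d²cd²cdcd, d²cdcd²cd², d²cdcd²c, d²cdcd², dcdcd², dcd²cd, dcd²cdc, dcd²cdcd, dcdcd²cd², dcdcd²c, dcdcd²cd, cd²cdcd²cd², cd²cdcd²c, cd²cdcd², d²cdcd²cd, d²cdcd²cdc, dcd²cdcd²c, dcd²cdcd², cd²cdcd²cd, cd²cdcd²cdc, cdcd²cdcd²c, cdcd²cdcd², cdcd²cdcd²cd, dcd²cdcd²cd}, of order 60.
Check: |G/G'| = 60/60 = 1 is the order of the abelianisation.

Answer: 60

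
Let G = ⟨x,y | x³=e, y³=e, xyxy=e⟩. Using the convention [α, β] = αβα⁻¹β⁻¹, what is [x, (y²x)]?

[x, (y²x)] = x·(y²x)·x⁻¹·(y²x)⁻¹.
  x · (y²x) = xy²x
  (xy²x) · (x²) = xy²
  (xy²) · (x²y) = x²y²

Answer: x²y²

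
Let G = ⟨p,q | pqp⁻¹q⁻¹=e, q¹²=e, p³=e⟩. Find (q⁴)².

Compute successive powers of (q⁴), reducing at each step:
  (q⁴)²: (q⁴) · q⁴ = q⁸

Answer: q⁸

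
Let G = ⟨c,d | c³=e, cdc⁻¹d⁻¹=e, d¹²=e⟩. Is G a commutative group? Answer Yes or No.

Each pair of generators commutes: c·d = cd = d·c. Since the generators pairwise commute, every element of G commutes with every other, so G is abelian.

Answer: Yes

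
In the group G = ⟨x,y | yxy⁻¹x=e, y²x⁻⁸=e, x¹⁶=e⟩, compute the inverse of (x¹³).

The order of (x¹³) is 16 (smallest k with (x¹³)ᵏ = e), so (x¹³)⁻¹ = (x¹³)¹⁵ = x³.
Check: (x¹³) · (x³) → (x¹³) · x³ = e, giving e as required.

Answer: x³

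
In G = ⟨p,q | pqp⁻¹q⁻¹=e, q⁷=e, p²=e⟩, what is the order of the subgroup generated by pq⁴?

|⟨pq⁴⟩| equals the order of pq⁴. Compute successive powers until reaching e:
  (pq⁴)¹ = pq⁴, (pq⁴)² = q, (pq⁴)³ = pq⁵, (pq⁴)⁴ = q², (pq⁴)⁵ = pq⁶, (pq⁴)⁶ = q³, (pq⁴)⁷ = p, (pq⁴)⁸ = q⁴, (pq⁴)⁹ = pq, (pq⁴)¹⁰ = q⁵, (pq⁴)¹¹ = pq², (pq⁴)¹² = q⁶, (pq⁴)¹³ = pq³, (pq⁴)¹⁴ = e.
The smallest positive k with (pq⁴)ᵏ = e is 14, so |⟨pq⁴⟩| = 14.

Answer: 14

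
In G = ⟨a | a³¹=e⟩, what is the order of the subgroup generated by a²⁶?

|⟨a²⁶⟩| equals the order of a²⁶. Compute successive powers until reaching e:
  (a²⁶)¹ = a²⁶, (a²⁶)² = a²¹, (a²⁶)³ = a¹⁶, (a²⁶)⁴ = a¹¹, (a²⁶)⁵ = a⁶, (a²⁶)⁶ = a, (a²⁶)⁷ = a²⁷, (a²⁶)⁸ = a²², (a²⁶)⁹ = a¹⁷, (a²⁶)¹⁰ = a¹², (a²⁶)¹¹ = a⁷, (a²⁶)¹² = a², (a²⁶)¹³ = a²⁸, (a²⁶)¹⁴ = a²³, (a²⁶)¹⁵ = a¹⁸, (a²⁶)¹⁶ = a¹³, (a²⁶)¹⁷ = a⁸, (a²⁶)¹⁸ = a³, (a²⁶)¹⁹ = a²⁹, (a²⁶)²⁰ = a²⁴, (a²⁶)²¹ = a¹⁹, (a²⁶)²² = a¹⁴, (a²⁶)²³ = a⁹, (a²⁶)²⁴ = a⁴, (a²⁶)²⁵ = a³⁰, (a²⁶)²⁶ = a²⁵, (a²⁶)²⁷ = a²⁰, (a²⁶)²⁸ = a¹⁵, (a²⁶)²⁹ = a¹⁰, (a²⁶)³⁰ = a⁵, (a²⁶)³¹ = e.
The smallest positive k with (a²⁶)ᵏ = e is 31, so |⟨a²⁶⟩| = 31.

Answer: 31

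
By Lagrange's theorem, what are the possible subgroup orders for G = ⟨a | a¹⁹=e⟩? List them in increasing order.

|G| = 19 = 19. By Lagrange's theorem the order of any subgroup divides 19; the divisors of 19 are 1, 19.

Answer: 1, 19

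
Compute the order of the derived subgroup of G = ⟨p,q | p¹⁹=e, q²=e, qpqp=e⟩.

G' = [G, G] is generated by all commutators. The generator-pair commutators are: [p, q] = p².
The subgroup they normally generate is {e, p, p², p³, p⁴, p⁵, p⁶, p⁷, p⁸, p⁹, p¹⁰, p¹¹, p¹², p¹³, p¹⁴, p¹⁵, p¹⁶, p¹⁷, p¹⁸}, of order 19.
Check: |G/G'| = 38/19 = 2 is the order of the abelianisation.

Answer: 19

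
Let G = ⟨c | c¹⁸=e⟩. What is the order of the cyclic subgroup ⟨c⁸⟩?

|⟨c⁸⟩| equals the order of c⁸. Compute successive powers until reaching e:
  (c⁸)¹ = c⁸, (c⁸)² = c¹⁶, (c⁸)³ = c⁶, (c⁸)⁴ = c¹⁴, (c⁸)⁵ = c⁴, (c⁸)⁶ = c¹², (c⁸)⁷ = c², (c⁸)⁸ = c¹⁰, (c⁸)⁹ = e.
The smallest positive k with (c⁸)ᵏ = e is 9, so |⟨c⁸⟩| = 9.

Answer: 9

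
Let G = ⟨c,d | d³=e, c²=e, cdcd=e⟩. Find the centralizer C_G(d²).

⟨d²⟩ ⊆ C_G(d²) since powers of d² commute with d²; so |C_G(d²)| ≥ |⟨d²⟩| = 3.
By orbit–stabilizer, |C_G(d²)| = |G| / |conj. class of d²| = 6 / 2 = 3.
The 3 elements commuting with d² are {e, d, d²}.

Answer: {e, d, d²}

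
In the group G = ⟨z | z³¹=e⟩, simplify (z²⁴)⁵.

Compute successive powers of (z²⁴), reducing at each step:
  (z²⁴)²: (z²⁴) · z²⁴ = z¹⁷
  (z²⁴)³: (z¹⁷) · z²⁴ = z¹⁰
  (z²⁴)⁴: (z¹⁰) · z²⁴ = z³
  (z²⁴)⁵: (z³) · z²⁴ = z²⁷

Answer: z²⁷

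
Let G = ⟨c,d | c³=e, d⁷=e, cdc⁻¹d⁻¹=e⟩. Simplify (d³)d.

Compute (d³) · d by multiplying left to right and reducing via the relations at each step:
  (d³) · d = d⁴

Answer: d⁴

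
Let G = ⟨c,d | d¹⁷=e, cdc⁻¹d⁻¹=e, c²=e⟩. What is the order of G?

Enumerate words in the generators, reducing via the relations: the distinct elements are
  {c, d, e, cd, d², d³, d⁴, d⁵, d⁶, d⁷, d⁸, d⁹, cd², cd³, cd⁴, cd⁵, cd⁶, cd⁷, cd⁸, cd⁹, d¹², d¹³, d¹¹, d¹⁰, d¹⁴, d¹⁵, d¹⁶, cd¹², cd¹³, cd¹¹, cd¹⁰, cd¹⁴, cd¹⁵, cd¹⁶}.
No further products give new elements, so |G| = 34.

Answer: 34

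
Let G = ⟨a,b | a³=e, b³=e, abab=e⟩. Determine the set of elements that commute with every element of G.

An element z ∈ Z(G) iff z commutes with every generator.
For example e is central: e·a = a = a·e; e·b = b = b·e.
Whereas a ∉ Z(G) since a·b = ab ≠ a²b² = b·a.
Checking each of the 12 elements this way gives Z(G) = {e}, of order 1.

Answer: {e}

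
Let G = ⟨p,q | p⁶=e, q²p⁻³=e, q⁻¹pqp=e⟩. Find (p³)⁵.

Compute successive powers of (p³), reducing at each step:
  (p³)²: (p³) · p³ = e
  (p³)³: e · p³ = p³
  (p³)⁴: (p³) · p³ = e
  (p³)⁵: e · p³ = p³

Answer: p³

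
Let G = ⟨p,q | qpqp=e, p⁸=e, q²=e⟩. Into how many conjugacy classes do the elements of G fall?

The conjugacy classes (representative and size) are:
  [e] (size 1), [p] (size 2), [p⁶] (size 2), [p³] (size 2), [p⁴] (size 1), [q] (size 4), [p⁵q] (size 4).
Class equation: 1 + 2 + 2 + 2 + 1 + 4 + 4 = 16 = |G|. So G has 7 conjugacy classes.

Answer: 7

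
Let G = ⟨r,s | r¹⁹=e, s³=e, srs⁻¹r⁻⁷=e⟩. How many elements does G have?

Enumerate words in the generators, reducing via the relations: the distinct elements are
  {e, r, s, rs, r², r³, r⁴, r⁵, r⁶, r⁷, r⁸, r⁹, s², rs², r²s, r³s, r¹², r¹³, r¹¹, r¹⁰, r¹⁴, r¹⁵, r¹⁶, r¹⁷, r¹⁸, r⁴s, r⁵s, r⁶s, r⁷s, r⁸s, r⁹s, r²s², r³s², r¹²s, r¹³s, r¹¹s, r¹⁰s, r¹⁴s, r¹⁵s, r¹⁶s, r¹⁷s, r¹⁸s, r⁴s², r⁵s², r⁶s², r⁷s², r⁸s², r⁹s², r¹²s², r¹³s², r¹¹s², r¹⁰s², r¹⁴s², r¹⁵s², r¹⁶s², r¹⁷s², r¹⁸s²}.
No further products give new elements, so |G| = 57.

Answer: 57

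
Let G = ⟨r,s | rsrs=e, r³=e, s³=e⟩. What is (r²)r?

Compute (r²) · r by multiplying left to right and reducing via the relations at each step:
  (r²) · r = e

Answer: e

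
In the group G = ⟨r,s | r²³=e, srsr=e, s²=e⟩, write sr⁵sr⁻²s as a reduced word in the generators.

Multiply left to right, reducing at each step:
  s · r⁵ = r¹⁸s
  (r¹⁸s) · s = r¹⁸
  (r¹⁸) · r⁻² = r¹⁶
  (r¹⁶) · s = r¹⁶s

Answer: r¹⁶s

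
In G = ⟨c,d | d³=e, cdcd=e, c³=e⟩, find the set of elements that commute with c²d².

⟨c²d²⟩ ⊆ C_G(c²d²) since powers of c²d² commute with c²d²; so |C_G(c²d²)| ≥ |⟨c²d²⟩| = 2.
By orbit–stabilizer, |C_G(c²d²)| = |G| / |conj. class of c²d²| = 12 / 3 = 4.
The 4 elements commuting with c²d² are {e, cd, c²d², cd²c}.

Answer: {e, cd, c²d², cd²c}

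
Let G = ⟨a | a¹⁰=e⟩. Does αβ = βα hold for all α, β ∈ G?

G has a single generator, so G is cyclic and hence abelian.

Answer: Yes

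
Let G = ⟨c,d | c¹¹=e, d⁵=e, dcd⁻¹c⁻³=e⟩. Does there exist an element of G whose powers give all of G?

Every cyclic group is abelian. But c·d = cd while d·c = c³d, so c·d ≠ d·c and G is not abelian. Hence G is not cyclic.

Answer: No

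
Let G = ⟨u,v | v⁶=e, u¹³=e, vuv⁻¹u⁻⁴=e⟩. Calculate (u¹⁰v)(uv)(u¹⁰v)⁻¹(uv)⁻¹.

[(u¹⁰v), (uv)] = (u¹⁰v)·(uv)·(u¹⁰v)⁻¹·(uv)⁻¹.
  (u¹⁰v) · (uv) = uv²
  (uv²) · (u⁴v⁵) = v
  v · (u³v⁵) = u¹²

Answer: u¹²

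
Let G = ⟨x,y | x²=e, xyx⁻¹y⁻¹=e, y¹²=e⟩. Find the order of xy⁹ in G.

Compute successive powers until reaching e:
  (xy⁹)¹ = xy⁹, (xy⁹)² = y⁶, (xy⁹)³ = xy³, (xy⁹)⁴ = e.
The smallest positive k with (xy⁹)ᵏ = e is 4.

Answer: 4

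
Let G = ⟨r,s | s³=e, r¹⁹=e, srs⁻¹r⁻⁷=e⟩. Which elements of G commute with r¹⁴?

⟨r¹⁴⟩ ⊆ C_G(r¹⁴) since powers of r¹⁴ commute with r¹⁴; so |C_G(r¹⁴)| ≥ |⟨r¹⁴⟩| = 19.
By orbit–stabilizer, |C_G(r¹⁴)| = |G| / |conj. class of r¹⁴| = 57 / 3 = 19.
The 19 elements commuting with r¹⁴ are {e, r, r², r³, r⁴, r⁵, r⁶, r⁷, r⁸, r⁹, r¹⁰, r¹¹, r¹², r¹³, r¹⁴, r¹⁵, r¹⁶, r¹⁷, r¹⁸}.

Answer: {e, r, r², r³, r⁴, r⁵, r⁶, r⁷, r⁸, r⁹, r¹⁰, r¹¹, r¹², r¹³, r¹⁴, r¹⁵, r¹⁶, r¹⁷, r¹⁸}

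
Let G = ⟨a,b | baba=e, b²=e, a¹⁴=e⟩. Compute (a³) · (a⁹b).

Compute (a³) · (a⁹b) by multiplying left to right and reducing via the relations at each step:
  (a³) · a⁹ = a¹²
  (a¹²) · b = a¹²b

Answer: a¹²b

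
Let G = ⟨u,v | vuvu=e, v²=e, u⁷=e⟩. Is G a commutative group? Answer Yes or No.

u·v = uv but v·u = u⁶v, so u·v ≠ v·u and G is not abelian.

Answer: No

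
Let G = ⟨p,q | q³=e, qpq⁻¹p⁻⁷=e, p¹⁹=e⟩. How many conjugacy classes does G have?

The conjugacy classes (representative and size) are:
  [e] (size 1), [p¹¹] (size 3), [p¹⁴] (size 3), [p⁶] (size 3), [p¹⁷] (size 3), [p¹²] (size 3), [p¹⁰] (size 3), [p²q] (size 19), [p¹⁸q²] (size 19).
Class equation: 1 + 3 + 3 + 3 + 3 + 3 + 3 + 19 + 19 = 57 = |G|. So G has 9 conjugacy classes.

Answer: 9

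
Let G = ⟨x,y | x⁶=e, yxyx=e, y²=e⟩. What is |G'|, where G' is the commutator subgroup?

G' = [G, G] is generated by all commutators. The generator-pair commutators are: [x, y] = x².
The subgroup they normally generate is {e, x², x⁴}, of order 3.
Check: |G/G'| = 12/3 = 4 is the order of the abelianisation.

Answer: 3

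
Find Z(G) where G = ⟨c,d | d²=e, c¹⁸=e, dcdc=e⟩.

An element z ∈ Z(G) iff z commutes with every generator.
For example c⁹ is central: (c⁹)·c = c¹⁰ = c·(c⁹); (c⁹)·d = c⁹d = d·(c⁹).
Whereas c ∉ Z(G) since c·d = cd ≠ c¹⁷d = d·c.
Checking each of the 36 elements this way gives Z(G) = {e, c⁹}, of order 2.

Answer: {e, c⁹}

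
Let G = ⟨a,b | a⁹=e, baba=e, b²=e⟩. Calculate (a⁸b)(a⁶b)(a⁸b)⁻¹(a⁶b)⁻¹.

[(a⁸b), (a⁶b)] = (a⁸b)·(a⁶b)·(a⁸b)⁻¹·(a⁶b)⁻¹.
  (a⁸b) · (a⁶b) = a²
  (a²) · (a⁸b) = ab
  (ab) · (a⁶b) = a⁴

Answer: a⁴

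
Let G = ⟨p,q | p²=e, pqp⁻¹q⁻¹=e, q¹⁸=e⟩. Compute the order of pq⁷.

Compute successive powers until reaching e:
  (pq⁷)¹ = pq⁷, (pq⁷)² = q¹⁴, (pq⁷)³ = pq³, (pq⁷)⁴ = q¹⁰, (pq⁷)⁵ = pq¹⁷, (pq⁷)⁶ = q⁶, (pq⁷)⁷ = pq¹³, (pq⁷)⁸ = q², (pq⁷)⁹ = pq⁹, (pq⁷)¹⁰ = q¹⁶, (pq⁷)¹¹ = pq⁵, (pq⁷)¹² = q¹², (pq⁷)¹³ = pq, (pq⁷)¹⁴ = q⁸, (pq⁷)¹⁵ = pq¹⁵, (pq⁷)¹⁶ = q⁴, (pq⁷)¹⁷ = pq¹¹, (pq⁷)¹⁸ = e.
The smallest positive k with (pq⁷)ᵏ = e is 18.

Answer: 18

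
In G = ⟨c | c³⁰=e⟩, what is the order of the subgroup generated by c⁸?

|⟨c⁸⟩| equals the order of c⁸. Compute successive powers until reaching e:
  (c⁸)¹ = c⁸, (c⁸)² = c¹⁶, (c⁸)³ = c²⁴, (c⁸)⁴ = c², (c⁸)⁵ = c¹⁰, (c⁸)⁶ = c¹⁸, (c⁸)⁷ = c²⁶, (c⁸)⁸ = c⁴, (c⁸)⁹ = c¹², (c⁸)¹⁰ = c²⁰, (c⁸)¹¹ = c²⁸, (c⁸)¹² = c⁶, (c⁸)¹³ = c¹⁴, (c⁸)¹⁴ = c²², (c⁸)¹⁵ = e.
The smallest positive k with (c⁸)ᵏ = e is 15, so |⟨c⁸⟩| = 15.

Answer: 15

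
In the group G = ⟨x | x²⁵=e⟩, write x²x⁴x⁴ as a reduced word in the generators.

Multiply left to right, reducing at each step:
  (x²) · x⁴ = x⁶
  (x⁶) · x⁴ = x¹⁰

Answer: x¹⁰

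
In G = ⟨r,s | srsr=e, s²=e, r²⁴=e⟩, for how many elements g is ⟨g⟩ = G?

⟨g⟩ = G would require ord(g) = |G| = 48, but the maximum element order in G is 24 < 48. So G is not cyclic and no single element generates it: the count is 0.

Answer: 0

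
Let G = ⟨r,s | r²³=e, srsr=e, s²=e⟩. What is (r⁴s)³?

Compute successive powers of (r⁴s), reducing at each step:
  (r⁴s)²: (r⁴s) · r⁴ = s;   s · s = e
  (r⁴s)³: e · r⁴ = r⁴;   (r⁴) · s = r⁴s

Answer: r⁴s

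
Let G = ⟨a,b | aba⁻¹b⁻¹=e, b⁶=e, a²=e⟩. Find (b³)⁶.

Compute successive powers of (b³), reducing at each step:
  (b³)²: (b³) · b³ = e
  (b³)³: e · b³ = b³
  (b³)⁴: (b³) · b³ = e
  (b³)⁵: e · b³ = b³
  (b³)⁶: (b³) · b³ = e

Answer: e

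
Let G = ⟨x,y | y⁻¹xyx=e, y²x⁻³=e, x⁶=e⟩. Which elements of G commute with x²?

⟨x²⟩ ⊆ C_G(x²) since powers of x² commute with x²; so |C_G(x²)| ≥ |⟨x²⟩| = 3.
By orbit–stabilizer, |C_G(x²)| = |G| / |conj. class of x²| = 12 / 2 = 6.
The 6 elements commuting with x² are {e, x, x², x³, x⁴, x⁵}.

Answer: {e, x, x², x³, x⁴, x⁵}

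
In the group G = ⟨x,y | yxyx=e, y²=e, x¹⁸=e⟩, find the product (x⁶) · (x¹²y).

Compute (x⁶) · (x¹²y) by multiplying left to right and reducing via the relations at each step:
  (x⁶) · x¹² = e
  e · y = y

Answer: y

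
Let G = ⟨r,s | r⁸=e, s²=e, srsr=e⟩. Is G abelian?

r·s = rs but s·r = r⁷s, so r·s ≠ s·r and G is not abelian.

Answer: No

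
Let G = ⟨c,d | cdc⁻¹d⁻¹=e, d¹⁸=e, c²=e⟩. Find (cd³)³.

Compute successive powers of (cd³), reducing at each step:
  (cd³)²: (cd³) · c = d³;   (d³) · d³ = d⁶
  (cd³)³: (d⁶) · c = cd⁶;   (cd⁶) · d³ = cd⁹

Answer: cd⁹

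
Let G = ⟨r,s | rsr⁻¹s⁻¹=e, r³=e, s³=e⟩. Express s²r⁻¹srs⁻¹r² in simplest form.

Multiply left to right, reducing at each step:
  (s²) · r⁻¹ = r²s²
  (r²s²) · s = r²
  (r²) · r = e
  e · s⁻¹ = s²
  (s²) · r² = r²s²

Answer: r²s²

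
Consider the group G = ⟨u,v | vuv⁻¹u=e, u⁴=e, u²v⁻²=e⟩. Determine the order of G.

Enumerate words in the generators, reducing via the relations: the distinct elements are
  {e, u, v, uv, u², u³, v⁻¹, uv⁻¹}.
No further products give new elements, so |G| = 8.

Answer: 8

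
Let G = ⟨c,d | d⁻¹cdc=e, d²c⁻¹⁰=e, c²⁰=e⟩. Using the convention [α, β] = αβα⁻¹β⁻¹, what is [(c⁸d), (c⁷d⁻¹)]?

[(c⁸d), (c⁷d⁻¹)] = (c⁸d)·(c⁷d⁻¹)·(c⁸d)⁻¹·(c⁷d⁻¹)⁻¹.
  (c⁸d) · (c⁷d⁻¹) = c
  c · (c⁸d⁻¹) = c⁹d⁻¹
  (c⁹d⁻¹) · (c⁷d) = c²

Answer: c²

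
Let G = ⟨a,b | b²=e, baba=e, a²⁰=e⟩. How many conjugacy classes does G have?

The conjugacy classes (representative and size) are:
  [e] (size 1), [a] (size 2), [a¹⁸] (size 2), [a³] (size 2), [a⁴] (size 2), [a¹⁵] (size 2), [a¹⁴] (size 2), [a⁷] (size 2), [a¹²] (size 2), [a¹¹] (size 2), [a¹⁰] (size 1), [a¹⁸b] (size 10), [a⁵b] (size 10).
Class equation: 1 + 2 + 2 + 2 + 2 + 2 + 2 + 2 + 2 + 2 + 1 + 10 + 10 = 40 = |G|. So G has 13 conjugacy classes.

Answer: 13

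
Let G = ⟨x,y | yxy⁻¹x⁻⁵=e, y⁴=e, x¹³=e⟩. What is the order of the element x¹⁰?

Compute successive powers until reaching e:
  (x¹⁰)¹ = x¹⁰, (x¹⁰)² = x⁷, (x¹⁰)³ = x⁴, (x¹⁰)⁴ = x, (x¹⁰)⁵ = x¹¹, (x¹⁰)⁶ = x⁸, (x¹⁰)⁷ = x⁵, (x¹⁰)⁸ = x², (x¹⁰)⁹ = x¹², (x¹⁰)¹⁰ = x⁹, (x¹⁰)¹¹ = x⁶, (x¹⁰)¹² = x³, (x¹⁰)¹³ = e.
The smallest positive k with (x¹⁰)ᵏ = e is 13.

Answer: 13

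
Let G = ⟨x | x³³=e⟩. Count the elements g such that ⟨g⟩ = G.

G is cyclic of order 33. An element generates G iff its order is 33, and a cyclic group of order 33 has exactly φ(33) = 20 such elements.

Answer: 20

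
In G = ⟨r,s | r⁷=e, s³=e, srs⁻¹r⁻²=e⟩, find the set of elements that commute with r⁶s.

⟨r⁶s⟩ ⊆ C_G(r⁶s) since powers of r⁶s commute with r⁶s; so |C_G(r⁶s)| ≥ |⟨r⁶s⟩| = 3.
By orbit–stabilizer, |C_G(r⁶s)| = |G| / |conj. class of r⁶s| = 21 / 7 = 3.
The 3 elements commuting with r⁶s are {e, r⁴s², r⁶s}.

Answer: {e, r⁴s², r⁶s}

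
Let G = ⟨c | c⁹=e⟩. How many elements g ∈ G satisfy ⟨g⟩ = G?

G is cyclic of order 9. An element generates G iff its order is 9, and a cyclic group of order 9 has exactly φ(9) = 6 such elements.

Answer: 6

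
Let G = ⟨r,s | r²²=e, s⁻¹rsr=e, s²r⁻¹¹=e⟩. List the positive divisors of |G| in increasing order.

|G| = 44 = 2² · 11. By Lagrange's theorem the order of any subgroup divides 44; the divisors of 44 are 1, 2, 4, 11, 22, 44.

Answer: 1, 2, 4, 11, 22, 44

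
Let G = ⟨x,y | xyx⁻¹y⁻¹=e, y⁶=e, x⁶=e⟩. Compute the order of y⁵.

Compute successive powers until reaching e:
  (y⁵)¹ = y⁵, (y⁵)² = y⁴, (y⁵)³ = y³, (y⁵)⁴ = y², (y⁵)⁵ = y, (y⁵)⁶ = e.
The smallest positive k with (y⁵)ᵏ = e is 6.

Answer: 6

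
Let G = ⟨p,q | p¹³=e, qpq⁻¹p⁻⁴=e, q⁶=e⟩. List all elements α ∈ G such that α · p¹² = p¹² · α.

⟨p¹²⟩ ⊆ C_G(p¹²) since powers of p¹² commute with p¹²; so |C_G(p¹²)| ≥ |⟨p¹²⟩| = 13.
By orbit–stabilizer, |C_G(p¹²)| = |G| / |conj. class of p¹²| = 78 / 6 = 13.
The 13 elements commuting with p¹² are {e, p, p², p³, p⁴, p⁵, p⁶, p⁷, p⁸, p⁹, p¹⁰, p¹¹, p¹²}.

Answer: {e, p, p², p³, p⁴, p⁵, p⁶, p⁷, p⁸, p⁹, p¹⁰, p¹¹, p¹²}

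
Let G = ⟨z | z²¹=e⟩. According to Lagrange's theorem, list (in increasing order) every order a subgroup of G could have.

|G| = 21 = 3 · 7. By Lagrange's theorem the order of any subgroup divides 21; the divisors of 21 are 1, 3, 7, 21.

Answer: 1, 3, 7, 21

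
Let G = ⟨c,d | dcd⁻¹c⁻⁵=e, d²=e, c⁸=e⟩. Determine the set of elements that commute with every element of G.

An element z ∈ Z(G) iff z commutes with every generator.
For example c² is central: (c²)·c = c³ = c·(c²); (c²)·d = c²d = d·(c²).
Whereas c ∉ Z(G) since c·d = cd ≠ c⁵d = d·c.
Checking each of the 16 elements this way gives Z(G) = {e, c², c⁴, c⁶}, of order 4.

Answer: {e, c², c⁴, c⁶}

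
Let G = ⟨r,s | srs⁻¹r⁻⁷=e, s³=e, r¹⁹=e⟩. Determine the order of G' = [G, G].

G' = [G, G] is generated by all commutators. The generator-pair commutators are: [r, s] = r¹³.
The subgroup they normally generate is {e, r, r², r³, r⁴, r⁵, r⁶, r⁷, r⁸, r⁹, r¹⁰, r¹¹, r¹², r¹³, r¹⁴, r¹⁵, r¹⁶, r¹⁷, r¹⁸}, of order 19.
Check: |G/G'| = 57/19 = 3 is the order of the abelianisation.

Answer: 19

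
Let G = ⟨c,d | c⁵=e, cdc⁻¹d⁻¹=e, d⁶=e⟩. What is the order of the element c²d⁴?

Compute successive powers until reaching e:
  (c²d⁴)¹ = c²d⁴, (c²d⁴)² = c⁴d², (c²d⁴)³ = c, (c²d⁴)⁴ = c³d⁴, (c²d⁴)⁵ = d², (c²d⁴)⁶ = c², (c²d⁴)⁷ = c⁴d⁴, (c²d⁴)⁸ = cd², (c²d⁴)⁹ = c³, (c²d⁴)¹⁰ = d⁴, (c²d⁴)¹¹ = c²d², (c²d⁴)¹² = c⁴, (c²d⁴)¹³ = cd⁴, (c²d⁴)¹⁴ = c³d², (c²d⁴)¹⁵ = e.
The smallest positive k with (c²d⁴)ᵏ = e is 15.

Answer: 15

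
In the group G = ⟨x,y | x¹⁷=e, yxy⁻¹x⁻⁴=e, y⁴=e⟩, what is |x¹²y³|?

Compute successive powers until reaching e:
  (x¹²y³)¹ = x¹²y³, (x¹²y³)² = x¹⁵y², (x¹²y³)³ = x³y, (x¹²y³)⁴ = e.
The smallest positive k with (x¹²y³)ᵏ = e is 4.

Answer: 4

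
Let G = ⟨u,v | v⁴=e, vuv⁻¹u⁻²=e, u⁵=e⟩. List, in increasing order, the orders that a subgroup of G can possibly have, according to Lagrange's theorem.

|G| = 20 = 2² · 5. By Lagrange's theorem the order of any subgroup divides 20; the divisors of 20 are 1, 2, 4, 5, 10, 20.

Answer: 1, 2, 4, 5, 10, 20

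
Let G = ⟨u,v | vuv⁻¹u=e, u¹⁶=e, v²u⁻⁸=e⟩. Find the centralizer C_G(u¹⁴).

⟨u¹⁴⟩ ⊆ C_G(u¹⁴) since powers of u¹⁴ commute with u¹⁴; so |C_G(u¹⁴)| ≥ |⟨u¹⁴⟩| = 8.
By orbit–stabilizer, |C_G(u¹⁴)| = |G| / |conj. class of u¹⁴| = 32 / 2 = 16.
The 16 elements commuting with u¹⁴ are {e, u, u², u³, u⁴, u⁵, u⁶, u⁷, u⁸, u⁹, u¹⁰, u¹¹, u¹², u¹³, u¹⁴, u¹⁵}.

Answer: {e, u, u², u³, u⁴, u⁵, u⁶, u⁷, u⁸, u⁹, u¹⁰, u¹¹, u¹², u¹³, u¹⁴, u¹⁵}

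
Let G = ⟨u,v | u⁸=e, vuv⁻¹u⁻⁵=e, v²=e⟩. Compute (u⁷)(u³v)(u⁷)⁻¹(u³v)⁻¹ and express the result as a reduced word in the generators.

[(u⁷), (u³v)] = (u⁷)·(u³v)·(u⁷)⁻¹·(u³v)⁻¹.
  (u⁷) · (u³v) = u²v
  (u²v) · u = u⁷v
  (u⁷v) · (uv) = u⁴

Answer: u⁴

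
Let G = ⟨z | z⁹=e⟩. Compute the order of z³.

Compute successive powers until reaching e:
  (z³)¹ = z³, (z³)² = z⁶, (z³)³ = e.
The smallest positive k with (z³)ᵏ = e is 3.

Answer: 3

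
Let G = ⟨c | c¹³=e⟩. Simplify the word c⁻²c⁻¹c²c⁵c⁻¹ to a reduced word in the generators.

Multiply left to right, reducing at each step:
  (c¹¹) · c⁻¹ = c¹⁰
  (c¹⁰) · c² = c¹²
  (c¹²) · c⁵ = c⁴
  (c⁴) · c⁻¹ = c³

Answer: c³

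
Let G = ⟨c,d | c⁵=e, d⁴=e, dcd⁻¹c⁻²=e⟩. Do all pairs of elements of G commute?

c·d = cd but d·c = c²d, so c·d ≠ d·c and G is not abelian.

Answer: No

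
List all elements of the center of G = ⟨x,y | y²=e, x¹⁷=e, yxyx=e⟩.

An element z ∈ Z(G) iff z commutes with every generator.
For example e is central: e·x = x = x·e; e·y = y = y·e.
Whereas x ∉ Z(G) since x·y = xy ≠ x¹⁶y = y·x.
Checking each of the 34 elements this way gives Z(G) = {e}, of order 1.

Answer: {e}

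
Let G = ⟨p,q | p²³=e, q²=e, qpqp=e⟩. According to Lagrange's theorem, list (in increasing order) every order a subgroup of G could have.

|G| = 46 = 2 · 23. By Lagrange's theorem the order of any subgroup divides 46; the divisors of 46 are 1, 2, 23, 46.

Answer: 1, 2, 23, 46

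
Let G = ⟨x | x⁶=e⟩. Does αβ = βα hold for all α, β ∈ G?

G has a single generator, so G is cyclic and hence abelian.

Answer: Yes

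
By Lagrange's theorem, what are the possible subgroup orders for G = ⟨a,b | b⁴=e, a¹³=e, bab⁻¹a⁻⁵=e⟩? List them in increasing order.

|G| = 52 = 2² · 13. By Lagrange's theorem the order of any subgroup divides 52; the divisors of 52 are 1, 2, 4, 13, 26, 52.

Answer: 1, 2, 4, 13, 26, 52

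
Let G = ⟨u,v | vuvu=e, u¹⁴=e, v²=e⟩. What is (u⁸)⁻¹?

The order of (u⁸) is 7 (smallest k with (u⁸)ᵏ = e), so (u⁸)⁻¹ = (u⁸)⁶ = u⁶.
Check: (u⁸) · (u⁶) → (u⁸) · u⁶ = e, giving e as required.

Answer: u⁶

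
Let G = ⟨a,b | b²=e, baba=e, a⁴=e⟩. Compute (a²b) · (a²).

Compute (a²b) · (a²) by multiplying left to right and reducing via the relations at each step:
  (a²b) · a² = b

Answer: b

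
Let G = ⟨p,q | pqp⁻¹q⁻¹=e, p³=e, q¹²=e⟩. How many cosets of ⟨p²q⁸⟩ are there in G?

First find ord(p²q⁸) by computing successive powers:
  (p²q⁸)¹ = p²q⁸, (p²q⁸)² = pq⁴, (p²q⁸)³ = e.
So |⟨p²q⁸⟩| = ord(p²q⁸) = 3. With |G| = 36, by Lagrange [G : ⟨p²q⁸⟩] = 36/3 = 12.

Answer: 12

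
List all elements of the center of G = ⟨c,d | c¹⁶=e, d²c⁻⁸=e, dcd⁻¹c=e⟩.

An element z ∈ Z(G) iff z commutes with every generator.
For example c⁸ is central: (c⁸)·c = c⁹ = c·(c⁸); (c⁸)·d = d⁻¹ = d·(c⁸).
Whereas c ∉ Z(G) since c·d = cd ≠ c⁷d⁻¹ = d·c.
Checking each of the 32 elements this way gives Z(G) = {e, c⁸}, of order 2.

Answer: {e, c⁸}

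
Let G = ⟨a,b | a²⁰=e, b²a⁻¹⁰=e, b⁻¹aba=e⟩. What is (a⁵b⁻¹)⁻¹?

The order of (a⁵b⁻¹) is 4 (smallest k with (a⁵b⁻¹)ᵏ = e), so (a⁵b⁻¹)⁻¹ = (a⁵b⁻¹)³ = a⁵b.
Check: (a⁵b⁻¹) · (a⁵b) → (a⁵b⁻¹) · a⁵ = b⁻¹;   (b⁻¹) · b = e, giving e as required.

Answer: a⁵b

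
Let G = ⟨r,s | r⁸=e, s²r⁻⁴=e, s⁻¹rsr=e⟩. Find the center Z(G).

An element z ∈ Z(G) iff z commutes with every generator.
For example r⁴ is central: (r⁴)·r = r⁵ = r·(r⁴); (r⁴)·s = s⁻¹ = s·(r⁴).
Whereas r ∉ Z(G) since r·s = rs ≠ r³s⁻¹ = s·r.
Checking each of the 16 elements this way gives Z(G) = {e, r⁴}, of order 2.

Answer: {e, r⁴}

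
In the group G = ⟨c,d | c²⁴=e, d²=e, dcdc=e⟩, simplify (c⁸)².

Compute successive powers of (c⁸), reducing at each step:
  (c⁸)²: (c⁸) · c⁸ = c¹⁶

Answer: c¹⁶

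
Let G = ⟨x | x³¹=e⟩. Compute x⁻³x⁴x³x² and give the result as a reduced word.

Multiply left to right, reducing at each step:
  (x²⁸) · x⁴ = x
  x · x³ = x⁴
  (x⁴) · x² = x⁶

Answer: x⁶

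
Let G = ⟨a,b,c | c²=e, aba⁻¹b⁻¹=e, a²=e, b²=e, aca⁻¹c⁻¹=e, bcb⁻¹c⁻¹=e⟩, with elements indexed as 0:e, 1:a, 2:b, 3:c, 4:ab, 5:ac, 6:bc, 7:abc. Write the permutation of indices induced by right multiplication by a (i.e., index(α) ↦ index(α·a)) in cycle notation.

(0 1)(2 4)(3 5)(6 7)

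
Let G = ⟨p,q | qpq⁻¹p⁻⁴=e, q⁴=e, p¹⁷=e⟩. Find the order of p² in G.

Compute successive powers until reaching e:
  (p²)¹ = p², (p²)² = p⁴, (p²)³ = p⁶, (p²)⁴ = p⁸, (p²)⁵ = p¹⁰, (p²)⁶ = p¹², (p²)⁷ = p¹⁴, (p²)⁸ = p¹⁶, (p²)⁹ = p, (p²)¹⁰ = p³, (p²)¹¹ = p⁵, (p²)¹² = p⁷, (p²)¹³ = p⁹, (p²)¹⁴ = p¹¹, (p²)¹⁵ = p¹³, (p²)¹⁶ = p¹⁵, (p²)¹⁷ = e.
The smallest positive k with (p²)ᵏ = e is 17.

Answer: 17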